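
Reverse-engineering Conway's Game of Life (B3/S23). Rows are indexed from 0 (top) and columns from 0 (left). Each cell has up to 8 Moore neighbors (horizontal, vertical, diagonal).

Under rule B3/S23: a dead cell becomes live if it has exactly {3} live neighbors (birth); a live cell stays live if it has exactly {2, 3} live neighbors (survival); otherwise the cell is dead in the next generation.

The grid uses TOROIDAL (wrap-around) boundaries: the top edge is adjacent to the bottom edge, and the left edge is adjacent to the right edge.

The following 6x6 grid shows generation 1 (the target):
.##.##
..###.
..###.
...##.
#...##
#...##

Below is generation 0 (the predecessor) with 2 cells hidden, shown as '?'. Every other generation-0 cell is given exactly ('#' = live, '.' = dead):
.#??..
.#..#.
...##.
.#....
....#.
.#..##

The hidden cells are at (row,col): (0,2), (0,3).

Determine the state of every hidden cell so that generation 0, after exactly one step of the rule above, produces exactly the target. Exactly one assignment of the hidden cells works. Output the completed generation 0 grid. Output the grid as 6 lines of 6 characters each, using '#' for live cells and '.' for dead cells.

Answer: .#....
.#..#.
...##.
.#....
....#.
.#..##

Derivation:
Hidden generation-0 cells (in order): (0,2), (0,3).
A hidden cell only influences target cells in its own 3x3 neighborhood. Try each of the 2^2 = 4 assignments, step the completed generation 0 forward once under B3/S23, and compare with the target:
  (0,2)=. (0,3)=. -> step reproduces the target at every cell -> ACCEPT
  (0,2)=. (0,3)=# -> step gives (0,2)='.' but target has '#' -> reject
  (0,2)=# (0,3)=. -> step gives (0,3)='#' but target has '.' -> reject
  (0,2)=# (0,3)=# -> step gives (0,2)='.' but target has '#' -> reject
Unique solution: (0,2)=dead, (0,3)=dead.
Check: live-neighbor counts of every cell in the completed generation 0:
423233
213322
223222
102332
322223
312222
Applying B3/S23 to generation 0 with these counts gives:
.##.##
..###.
..###.
...##.
#...##
#...##
which matches the target exactly.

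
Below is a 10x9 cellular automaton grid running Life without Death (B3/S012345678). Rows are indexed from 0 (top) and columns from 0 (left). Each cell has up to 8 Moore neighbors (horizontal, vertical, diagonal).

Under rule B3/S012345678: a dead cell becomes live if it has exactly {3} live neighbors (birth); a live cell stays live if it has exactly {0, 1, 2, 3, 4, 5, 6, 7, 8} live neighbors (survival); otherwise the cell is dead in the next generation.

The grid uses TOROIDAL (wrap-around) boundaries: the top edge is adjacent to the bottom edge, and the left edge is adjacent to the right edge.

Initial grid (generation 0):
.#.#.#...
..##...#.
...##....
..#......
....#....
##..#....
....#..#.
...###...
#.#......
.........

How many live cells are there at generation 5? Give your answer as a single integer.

Simulating step by step:
Generation 0 (given above): 20 live cells
Generation 1: 30 live cells
.#.###...
..##...#.
...##....
..#.#....
.#.##....
##.###...
....#..#.
...###...
#.###....
.##......
Generation 2: 39 live cells
.#.###...
..##.#.#.
...##....
..#.##...
##.##....
##.###...
..#.#.##.
..####...
#.####...
###..#...
Generation 3: 47 live cells
##.###...
..##.###.
...##.#..
.##.##...
##.##....
##.####.#
..#.#.##.
..####...
#.#####..
###..##..
Generation 4: 59 live cells
##.###.##
.###.###.
.#.##.##.
###.##...
##.##.#.#
##.####.#
#.#.#.###
..####.#.
#.#####..
###..##.#
Generation 5: 61 live cells
##.###.##
.###.###.
.#.##.###
###.##...
##.##.#.#
##.####.#
#.#.#.###
#.####.#.
#.#####..
###..##.#
Population at generation 5: 61

Answer: 61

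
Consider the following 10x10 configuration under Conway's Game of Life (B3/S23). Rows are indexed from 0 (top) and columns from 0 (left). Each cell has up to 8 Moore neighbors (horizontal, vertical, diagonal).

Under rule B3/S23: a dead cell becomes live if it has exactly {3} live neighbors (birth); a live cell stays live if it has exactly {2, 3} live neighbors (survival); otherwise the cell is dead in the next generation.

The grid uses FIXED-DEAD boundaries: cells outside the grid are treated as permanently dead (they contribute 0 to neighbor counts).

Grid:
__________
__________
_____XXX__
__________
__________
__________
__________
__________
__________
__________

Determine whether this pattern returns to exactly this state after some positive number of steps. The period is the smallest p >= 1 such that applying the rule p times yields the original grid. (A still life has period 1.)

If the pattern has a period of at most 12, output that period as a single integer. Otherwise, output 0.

Simulating and comparing each generation to the original:
Gen 0 (original, given above): 3 live cells
Gen 1: 3 live cells, differs from original
Gen 2: 3 live cells, MATCHES original -> period = 2

Answer: 2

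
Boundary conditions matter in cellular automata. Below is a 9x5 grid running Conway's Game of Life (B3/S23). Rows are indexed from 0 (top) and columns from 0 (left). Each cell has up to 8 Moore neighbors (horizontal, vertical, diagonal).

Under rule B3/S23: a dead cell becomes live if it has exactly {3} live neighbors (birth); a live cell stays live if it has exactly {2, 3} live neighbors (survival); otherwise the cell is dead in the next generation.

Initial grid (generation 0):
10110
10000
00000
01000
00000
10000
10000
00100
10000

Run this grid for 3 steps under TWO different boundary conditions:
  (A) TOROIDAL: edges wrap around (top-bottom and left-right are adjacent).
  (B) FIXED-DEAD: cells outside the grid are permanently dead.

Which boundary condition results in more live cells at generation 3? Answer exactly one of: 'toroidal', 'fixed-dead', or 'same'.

Answer: toroidal

Derivation:
Under TOROIDAL boundary, generation 3:
00000
10000
00000
00000
00000
00000
00000
00010
00000
Population = 2

Under FIXED-DEAD boundary, generation 3:
00000
00000
00000
00000
00000
00000
00000
00000
00000
Population = 0

Comparison: toroidal=2, fixed-dead=0 -> toroidal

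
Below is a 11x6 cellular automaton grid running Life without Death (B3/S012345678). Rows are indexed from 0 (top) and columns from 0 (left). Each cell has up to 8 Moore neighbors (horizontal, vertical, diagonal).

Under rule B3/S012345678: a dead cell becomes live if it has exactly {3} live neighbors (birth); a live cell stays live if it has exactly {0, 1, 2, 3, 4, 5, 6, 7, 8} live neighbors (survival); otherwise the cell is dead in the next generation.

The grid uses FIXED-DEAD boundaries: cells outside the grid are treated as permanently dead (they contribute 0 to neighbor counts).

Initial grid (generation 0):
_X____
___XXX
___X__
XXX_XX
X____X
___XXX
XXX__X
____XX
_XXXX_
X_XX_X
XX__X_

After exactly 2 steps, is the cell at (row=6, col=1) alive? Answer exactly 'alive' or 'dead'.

Simulating step by step:
Generation 0 (given above): 32 live cells
Generation 1: 42 live cells
_X__X_
__XXXX
_X_X__
XXXXXX
X_X__X
X_XXXX
XXX__X
X___XX
_XXXX_
X_XX_X
XXXXX_
Generation 2: 47 live cells
_XX_XX
_XXXXX
XX_X__
XXXXXX
X_X__X
X_XXXX
XXX__X
X___XX
XXXXX_
X_XX_X
XXXXX_

Cell (6,1) at generation 2: 1 -> alive

Answer: alive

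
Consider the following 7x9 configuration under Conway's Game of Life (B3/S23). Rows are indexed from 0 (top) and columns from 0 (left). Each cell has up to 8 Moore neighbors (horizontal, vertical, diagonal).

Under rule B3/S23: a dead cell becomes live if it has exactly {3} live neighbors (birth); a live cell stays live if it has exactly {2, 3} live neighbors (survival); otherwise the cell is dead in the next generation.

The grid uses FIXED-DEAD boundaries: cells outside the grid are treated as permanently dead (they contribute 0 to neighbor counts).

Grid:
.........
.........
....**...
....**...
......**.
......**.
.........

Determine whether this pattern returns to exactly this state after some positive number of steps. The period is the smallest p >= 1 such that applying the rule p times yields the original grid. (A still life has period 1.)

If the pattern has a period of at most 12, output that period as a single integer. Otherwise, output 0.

Simulating and comparing each generation to the original:
Gen 0 (original, given above): 8 live cells
Gen 1: 6 live cells, differs from original
Gen 2: 8 live cells, MATCHES original -> period = 2

Answer: 2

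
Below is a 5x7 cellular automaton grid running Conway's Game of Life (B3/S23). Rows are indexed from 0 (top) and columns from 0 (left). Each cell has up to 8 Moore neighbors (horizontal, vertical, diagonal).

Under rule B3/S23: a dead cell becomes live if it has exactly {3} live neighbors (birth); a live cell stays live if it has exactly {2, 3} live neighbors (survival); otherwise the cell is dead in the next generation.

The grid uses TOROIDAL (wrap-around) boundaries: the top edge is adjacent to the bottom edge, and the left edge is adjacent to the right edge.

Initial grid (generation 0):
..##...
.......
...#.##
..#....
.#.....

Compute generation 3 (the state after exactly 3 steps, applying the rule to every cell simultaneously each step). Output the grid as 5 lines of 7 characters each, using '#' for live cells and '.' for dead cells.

Answer: .#..#..
.###...
.##....
.###...
.#.#...

Derivation:
Simulating step by step:
Generation 0 (given above): 7 live cells
Generation 1: 7 live cells
..#....
..###..
.......
..#....
.#.#...
Generation 2: 8 live cells
.#..#..
..##...
..#....
..#....
.#.#...
Generation 3: 12 live cells
(generation 3 grid is the final answer)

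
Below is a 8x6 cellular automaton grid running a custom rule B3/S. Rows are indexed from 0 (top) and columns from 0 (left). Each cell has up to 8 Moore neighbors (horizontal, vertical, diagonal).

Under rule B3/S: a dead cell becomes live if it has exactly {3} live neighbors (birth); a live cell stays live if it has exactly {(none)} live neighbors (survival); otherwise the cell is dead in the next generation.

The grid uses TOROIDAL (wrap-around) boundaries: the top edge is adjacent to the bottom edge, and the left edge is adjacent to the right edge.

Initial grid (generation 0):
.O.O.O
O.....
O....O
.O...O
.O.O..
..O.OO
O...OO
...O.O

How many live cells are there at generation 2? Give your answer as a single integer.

Simulating step by step:
Generation 0 (given above): 18 live cells
Generation 1: 9 live cells
..O...
.O..O.
.O....
..O.O.
.....O
.O....
......
..O...
Generation 2: 5 live cells
.O.O..
..O...
..OO..
......
......
......
......
......
Population at generation 2: 5

Answer: 5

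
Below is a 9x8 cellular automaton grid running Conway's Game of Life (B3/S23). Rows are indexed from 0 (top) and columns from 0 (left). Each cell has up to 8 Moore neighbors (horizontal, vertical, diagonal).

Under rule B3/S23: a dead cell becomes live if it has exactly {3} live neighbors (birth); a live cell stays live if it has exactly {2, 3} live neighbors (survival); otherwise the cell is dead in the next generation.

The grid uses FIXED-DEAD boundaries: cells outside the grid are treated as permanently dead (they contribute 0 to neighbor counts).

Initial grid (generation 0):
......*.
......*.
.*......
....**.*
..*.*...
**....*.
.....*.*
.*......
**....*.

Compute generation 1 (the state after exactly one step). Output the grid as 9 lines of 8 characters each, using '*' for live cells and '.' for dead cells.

Simulating step by step:
Generation 0 (given above): 17 live cells
Generation 1: 20 live cells
(generation 1 grid is the final answer)

Answer: ........
........
.....**.
...***..
.*.**.*.
.*...**.
**....*.
**....*.
**......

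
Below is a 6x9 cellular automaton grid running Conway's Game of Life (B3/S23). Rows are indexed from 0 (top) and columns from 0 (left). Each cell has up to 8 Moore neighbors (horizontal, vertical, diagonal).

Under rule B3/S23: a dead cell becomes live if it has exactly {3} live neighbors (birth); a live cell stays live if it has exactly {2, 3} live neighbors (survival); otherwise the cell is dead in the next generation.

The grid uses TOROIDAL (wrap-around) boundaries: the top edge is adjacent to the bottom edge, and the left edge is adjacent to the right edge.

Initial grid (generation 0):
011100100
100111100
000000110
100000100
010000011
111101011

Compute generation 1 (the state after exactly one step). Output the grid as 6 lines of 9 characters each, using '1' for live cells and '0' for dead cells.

Simulating step by step:
Generation 0 (given above): 23 live cells
Generation 1: 10 live cells
(generation 1 grid is the final answer)

Answer: 000000000
010110000
000010011
100000100
000000000
000110000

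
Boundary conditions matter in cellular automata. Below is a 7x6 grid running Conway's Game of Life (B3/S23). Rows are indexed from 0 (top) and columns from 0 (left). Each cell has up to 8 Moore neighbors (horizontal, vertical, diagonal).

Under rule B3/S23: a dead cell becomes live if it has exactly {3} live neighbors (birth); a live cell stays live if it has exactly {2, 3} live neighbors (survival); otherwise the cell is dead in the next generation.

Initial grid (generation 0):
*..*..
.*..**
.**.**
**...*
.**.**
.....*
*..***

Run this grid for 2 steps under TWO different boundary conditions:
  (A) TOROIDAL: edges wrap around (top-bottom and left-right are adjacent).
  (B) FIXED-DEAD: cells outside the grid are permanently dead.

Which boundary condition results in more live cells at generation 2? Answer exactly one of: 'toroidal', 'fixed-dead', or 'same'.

Answer: fixed-dead

Derivation:
Under TOROIDAL boundary, generation 2:
**.*..
.*....
..*...
.*....
.***..
*.....
*..*..
Population = 12

Under FIXED-DEAD boundary, generation 2:
......
.****.
*.*...
*...*.
*.**..
*.*...
......
Population = 13

Comparison: toroidal=12, fixed-dead=13 -> fixed-dead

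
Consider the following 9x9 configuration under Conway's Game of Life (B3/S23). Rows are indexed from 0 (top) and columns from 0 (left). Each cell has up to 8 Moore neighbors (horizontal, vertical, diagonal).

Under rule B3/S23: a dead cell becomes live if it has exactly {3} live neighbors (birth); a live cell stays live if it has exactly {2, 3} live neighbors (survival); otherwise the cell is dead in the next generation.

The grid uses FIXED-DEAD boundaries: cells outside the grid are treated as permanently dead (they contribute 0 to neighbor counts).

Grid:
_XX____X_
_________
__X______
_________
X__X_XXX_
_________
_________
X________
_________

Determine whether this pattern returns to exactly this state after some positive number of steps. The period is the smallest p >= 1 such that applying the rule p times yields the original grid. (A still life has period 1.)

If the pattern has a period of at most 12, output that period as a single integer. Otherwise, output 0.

Simulating and comparing each generation to the original:
Gen 0 (original, given above): 10 live cells
Gen 1: 5 live cells, differs from original
Gen 2: 3 live cells, differs from original
Gen 3: 3 live cells, differs from original
Gen 4: 3 live cells, differs from original
Gen 5: 3 live cells, differs from original
Gen 6: 3 live cells, differs from original
Gen 7: 3 live cells, differs from original
Gen 8: 3 live cells, differs from original
Gen 9: 3 live cells, differs from original
Gen 10: 3 live cells, differs from original
Gen 11: 3 live cells, differs from original
Gen 12: 3 live cells, differs from original
No period found within 12 steps.

Answer: 0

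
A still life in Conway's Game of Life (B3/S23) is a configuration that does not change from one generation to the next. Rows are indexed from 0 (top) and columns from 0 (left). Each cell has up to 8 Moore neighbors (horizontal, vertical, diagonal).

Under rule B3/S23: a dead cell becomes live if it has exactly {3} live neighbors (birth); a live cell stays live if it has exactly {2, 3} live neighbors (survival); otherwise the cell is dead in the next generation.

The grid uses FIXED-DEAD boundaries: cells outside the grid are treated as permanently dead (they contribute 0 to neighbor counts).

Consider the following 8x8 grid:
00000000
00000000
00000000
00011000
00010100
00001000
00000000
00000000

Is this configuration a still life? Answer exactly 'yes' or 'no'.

Answer: yes

Derivation:
Compute generation 1 and compare to generation 0 (given above):
Generation 1:
00000000
00000000
00000000
00011000
00010100
00001000
00000000
00000000
The grids are IDENTICAL -> still life.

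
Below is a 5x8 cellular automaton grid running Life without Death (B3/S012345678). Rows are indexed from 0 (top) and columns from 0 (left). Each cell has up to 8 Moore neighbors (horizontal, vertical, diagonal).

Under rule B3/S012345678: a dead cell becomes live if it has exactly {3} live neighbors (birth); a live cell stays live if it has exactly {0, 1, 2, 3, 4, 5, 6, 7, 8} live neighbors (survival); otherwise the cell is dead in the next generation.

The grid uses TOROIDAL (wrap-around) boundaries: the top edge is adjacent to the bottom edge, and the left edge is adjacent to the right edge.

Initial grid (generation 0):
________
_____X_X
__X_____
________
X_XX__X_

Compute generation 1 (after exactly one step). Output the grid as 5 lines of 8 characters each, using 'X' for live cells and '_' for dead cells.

Answer: ______XX
_____X_X
__X_____
_XXX____
X_XX__X_

Derivation:
Simulating step by step:
Generation 0 (given above): 7 live cells
Generation 1: 12 live cells
(generation 1 grid is the final answer)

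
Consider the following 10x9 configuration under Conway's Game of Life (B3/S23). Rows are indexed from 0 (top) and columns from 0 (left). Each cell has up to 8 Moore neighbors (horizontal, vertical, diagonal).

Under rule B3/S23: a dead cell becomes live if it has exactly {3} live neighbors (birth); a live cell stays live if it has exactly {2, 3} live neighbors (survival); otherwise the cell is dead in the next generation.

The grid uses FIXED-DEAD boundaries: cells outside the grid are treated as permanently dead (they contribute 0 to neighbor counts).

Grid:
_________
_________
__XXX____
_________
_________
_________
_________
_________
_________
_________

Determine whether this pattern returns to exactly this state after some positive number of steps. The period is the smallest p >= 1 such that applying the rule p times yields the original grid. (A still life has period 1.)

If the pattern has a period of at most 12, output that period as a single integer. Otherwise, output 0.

Answer: 2

Derivation:
Simulating and comparing each generation to the original:
Gen 0 (original, given above): 3 live cells
Gen 1: 3 live cells, differs from original
Gen 2: 3 live cells, MATCHES original -> period = 2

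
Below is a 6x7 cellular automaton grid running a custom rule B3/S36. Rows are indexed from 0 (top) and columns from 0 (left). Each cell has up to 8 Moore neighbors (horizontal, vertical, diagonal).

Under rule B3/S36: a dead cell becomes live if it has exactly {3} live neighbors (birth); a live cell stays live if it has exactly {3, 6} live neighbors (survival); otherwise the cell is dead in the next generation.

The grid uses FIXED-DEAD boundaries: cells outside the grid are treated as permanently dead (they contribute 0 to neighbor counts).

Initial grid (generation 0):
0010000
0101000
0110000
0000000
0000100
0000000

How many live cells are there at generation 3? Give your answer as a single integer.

Answer: 0

Derivation:
Simulating step by step:
Generation 0 (given above): 6 live cells
Generation 1: 2 live cells
0000000
0100000
0010000
0000000
0000000
0000000
Generation 2: 0 live cells
0000000
0000000
0000000
0000000
0000000
0000000
Generation 3: 0 live cells
0000000
0000000
0000000
0000000
0000000
0000000
Population at generation 3: 0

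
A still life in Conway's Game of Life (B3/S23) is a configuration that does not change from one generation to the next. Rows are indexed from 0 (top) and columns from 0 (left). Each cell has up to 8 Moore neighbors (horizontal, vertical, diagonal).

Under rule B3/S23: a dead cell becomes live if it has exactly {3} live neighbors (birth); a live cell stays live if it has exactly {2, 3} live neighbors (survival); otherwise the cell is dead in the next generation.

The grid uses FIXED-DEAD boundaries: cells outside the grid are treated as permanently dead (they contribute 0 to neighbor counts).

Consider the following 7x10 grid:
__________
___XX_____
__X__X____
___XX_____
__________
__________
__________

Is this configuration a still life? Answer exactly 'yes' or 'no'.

Answer: yes

Derivation:
Compute generation 1 and compare to generation 0 (given above):
Generation 1:
__________
___XX_____
__X__X____
___XX_____
__________
__________
__________
The grids are IDENTICAL -> still life.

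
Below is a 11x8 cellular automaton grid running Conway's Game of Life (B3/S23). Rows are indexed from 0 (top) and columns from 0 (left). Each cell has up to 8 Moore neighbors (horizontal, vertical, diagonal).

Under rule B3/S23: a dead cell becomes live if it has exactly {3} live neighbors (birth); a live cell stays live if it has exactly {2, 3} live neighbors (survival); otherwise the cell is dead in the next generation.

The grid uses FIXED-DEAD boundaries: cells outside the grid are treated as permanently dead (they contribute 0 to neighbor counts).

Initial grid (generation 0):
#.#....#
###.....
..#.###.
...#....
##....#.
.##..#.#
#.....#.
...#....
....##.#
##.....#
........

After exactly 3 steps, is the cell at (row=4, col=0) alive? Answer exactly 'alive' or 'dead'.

Simulating step by step:
Generation 0 (given above): 27 live cells
Generation 1: 29 live cells
#.#.....
#.#..##.
..#.##..
.####.#.
##....#.
..#..#.#
.##...#.
....###.
....#.#.
......#.
........
Generation 2: 28 live cells
........
..#.###.
........
#...#.#.
#...#.##
#.#..#.#
.####..#
...##.##
....#.##
.....#..
........
Generation 3: 22 live cells
.....#..
.....#..
...##.#.
......##
#..##..#
#.#..#.#
.#.....#
........
...##..#
.....##.
........

Cell (4,0) at generation 3: 1 -> alive

Answer: alive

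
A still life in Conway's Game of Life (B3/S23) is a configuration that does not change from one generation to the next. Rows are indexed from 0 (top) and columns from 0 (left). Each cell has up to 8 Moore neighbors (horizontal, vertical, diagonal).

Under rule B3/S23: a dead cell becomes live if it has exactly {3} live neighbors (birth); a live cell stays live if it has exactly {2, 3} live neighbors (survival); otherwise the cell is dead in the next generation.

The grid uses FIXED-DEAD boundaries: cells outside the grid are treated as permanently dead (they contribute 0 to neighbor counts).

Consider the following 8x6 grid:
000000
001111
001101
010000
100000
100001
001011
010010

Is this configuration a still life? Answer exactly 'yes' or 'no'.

Answer: no

Derivation:
Compute generation 1 and compare to generation 0 (given above):
Generation 1:
000110
001001
010001
011000
110000
010011
010111
000111
Cell (0,3) differs: gen0=0 vs gen1=1 -> NOT a still life.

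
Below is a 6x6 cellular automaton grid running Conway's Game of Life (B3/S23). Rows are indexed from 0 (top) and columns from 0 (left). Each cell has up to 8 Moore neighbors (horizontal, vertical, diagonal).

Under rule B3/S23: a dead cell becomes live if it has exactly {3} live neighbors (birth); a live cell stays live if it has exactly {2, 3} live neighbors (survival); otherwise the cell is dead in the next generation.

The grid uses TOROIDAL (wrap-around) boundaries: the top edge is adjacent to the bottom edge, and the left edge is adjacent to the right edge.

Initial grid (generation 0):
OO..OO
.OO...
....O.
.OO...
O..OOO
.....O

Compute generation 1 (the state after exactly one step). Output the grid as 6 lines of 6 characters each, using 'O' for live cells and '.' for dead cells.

Simulating step by step:
Generation 0 (given above): 14 live cells
Generation 1: 20 live cells
(generation 1 grid is the final answer)

Answer: .OO.OO
.OOOO.
...O..
OOO...
OOOOOO
.O.O..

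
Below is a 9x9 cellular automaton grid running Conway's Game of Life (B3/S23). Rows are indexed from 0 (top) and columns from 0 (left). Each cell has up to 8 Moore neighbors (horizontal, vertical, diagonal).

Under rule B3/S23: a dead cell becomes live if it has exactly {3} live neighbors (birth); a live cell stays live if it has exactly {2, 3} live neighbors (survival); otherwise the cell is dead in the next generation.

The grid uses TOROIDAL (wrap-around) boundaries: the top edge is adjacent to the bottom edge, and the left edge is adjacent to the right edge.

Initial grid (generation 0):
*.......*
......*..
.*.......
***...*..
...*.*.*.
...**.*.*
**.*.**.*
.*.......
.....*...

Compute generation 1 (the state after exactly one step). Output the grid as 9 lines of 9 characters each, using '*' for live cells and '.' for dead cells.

Answer: .........
*........
***......
***...*..
**.*.*.**
...*....*
.*.*.**.*
.**.***..
*........

Derivation:
Simulating step by step:
Generation 0 (given above): 23 live cells
Generation 1: 27 live cells
(generation 1 grid is the final answer)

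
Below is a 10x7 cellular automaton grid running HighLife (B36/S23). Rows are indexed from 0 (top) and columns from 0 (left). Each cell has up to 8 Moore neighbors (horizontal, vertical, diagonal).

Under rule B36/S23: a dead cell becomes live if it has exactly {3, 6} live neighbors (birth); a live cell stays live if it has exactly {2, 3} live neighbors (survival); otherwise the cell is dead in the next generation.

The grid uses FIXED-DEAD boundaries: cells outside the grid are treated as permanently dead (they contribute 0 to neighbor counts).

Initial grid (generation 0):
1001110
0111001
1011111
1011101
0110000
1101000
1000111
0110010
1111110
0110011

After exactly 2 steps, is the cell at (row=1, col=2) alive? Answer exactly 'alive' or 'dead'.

Answer: alive

Derivation:
Simulating step by step:
Generation 0 (given above): 41 live cells
Generation 1: 28 live cells
0101110
1000011
1100001
1100001
0000100
1001110
1001111
0000100
1000000
1000011
Generation 2: 19 live cells
0000111
1010001
0000001
1100010
1101100
0000001
0000001
0001100
0000010
0000000

Cell (1,2) at generation 2: 1 -> alive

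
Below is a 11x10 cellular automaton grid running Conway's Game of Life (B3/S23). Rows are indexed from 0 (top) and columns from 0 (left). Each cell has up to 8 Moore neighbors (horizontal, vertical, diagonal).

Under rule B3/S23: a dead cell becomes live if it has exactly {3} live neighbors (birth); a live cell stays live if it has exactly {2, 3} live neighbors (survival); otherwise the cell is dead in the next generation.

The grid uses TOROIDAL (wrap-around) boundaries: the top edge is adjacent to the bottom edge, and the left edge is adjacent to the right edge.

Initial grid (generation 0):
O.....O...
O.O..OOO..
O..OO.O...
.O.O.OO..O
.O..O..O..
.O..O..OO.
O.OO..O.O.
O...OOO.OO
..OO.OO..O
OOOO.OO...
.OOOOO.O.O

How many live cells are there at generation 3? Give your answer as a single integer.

Answer: 35

Derivation:
Simulating step by step:
Generation 0 (given above): 52 live cells
Generation 1: 38 live cells
O.......OO
O..OO..O.O
O..O.....O
.O.O..OO..
.O.OO..O..
OO..OOO.OO
O.OO..O...
O.......O.
........O.
.......OOO
.......O.O
Generation 2: 30 live cells
.......O..
.O.OO.....
.O.O..OO.O
.O.O..OOO.
.O.O.....O
......O.OO
..OOO.O.O.
.O.....O..
..........
.......O.O
.......O..
Generation 3: 35 live cells
..........
O..OO.OOO.
.O.O.OO...
.O.OO.O..O
......O..O
O...OO..OO
..OO.OO.OO
..OO...O..
........O.
........O.
......OO..
Population at generation 3: 35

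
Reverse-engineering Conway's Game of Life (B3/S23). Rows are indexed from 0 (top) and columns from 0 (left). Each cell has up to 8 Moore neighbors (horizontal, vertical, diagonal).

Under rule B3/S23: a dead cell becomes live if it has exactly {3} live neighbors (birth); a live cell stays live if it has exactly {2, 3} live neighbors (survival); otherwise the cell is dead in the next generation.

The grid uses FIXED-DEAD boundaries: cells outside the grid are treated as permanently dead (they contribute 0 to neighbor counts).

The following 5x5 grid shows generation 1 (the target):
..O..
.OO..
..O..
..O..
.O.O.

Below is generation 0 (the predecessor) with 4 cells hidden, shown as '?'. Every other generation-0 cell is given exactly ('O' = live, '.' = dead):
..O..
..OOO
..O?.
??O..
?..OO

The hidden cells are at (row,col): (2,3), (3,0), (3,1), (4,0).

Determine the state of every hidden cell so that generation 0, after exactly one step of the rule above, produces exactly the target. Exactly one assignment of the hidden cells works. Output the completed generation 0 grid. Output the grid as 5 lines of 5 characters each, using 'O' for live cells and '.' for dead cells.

Answer: ..O..
..OOO
..O..
O.O..
O..OO

Derivation:
Hidden generation-0 cells (in order): (2,3), (3,0), (3,1), (4,0).
A hidden cell only influences target cells in its own 3x3 neighborhood. Try each of the 2^4 = 16 assignments, step the completed generation 0 forward once under B3/S23, and compare with the target:
  (2,3)=. (3,0)=. (3,1)=. (4,0)=. -> step gives (2,1)='O' but target has '.' -> reject
  (2,3)=. (3,0)=. (3,1)=. (4,0)=O -> step gives (2,1)='O' but target has '.' -> reject
  (2,3)=. (3,0)=. (3,1)=O (4,0)=. -> step gives (2,2)='.' but target has 'O' -> reject
  (2,3)=. (3,0)=. (3,1)=O (4,0)=O -> step gives (2,2)='.' but target has 'O' -> reject
  (2,3)=. (3,0)=O (3,1)=. (4,0)=. -> step gives (3,1)='O' but target has '.' -> reject
  (2,3)=. (3,0)=O (3,1)=. (4,0)=O -> step reproduces the target at every cell -> ACCEPT
  (2,3)=. (3,0)=O (3,1)=O (4,0)=. -> step gives (2,2)='.' but target has 'O' -> reject
  (2,3)=. (3,0)=O (3,1)=O (4,0)=O -> step gives (2,2)='.' but target has 'O' -> reject
  (2,3)=O (3,0)=. (3,1)=. (4,0)=. -> step gives (1,2)='.' but target has 'O' -> reject
  (2,3)=O (3,0)=. (3,1)=. (4,0)=O -> step gives (1,2)='.' but target has 'O' -> reject
  (2,3)=O (3,0)=. (3,1)=O (4,0)=. -> step gives (1,2)='.' but target has 'O' -> reject
  (2,3)=O (3,0)=. (3,1)=O (4,0)=O -> step gives (1,2)='.' but target has 'O' -> reject
  (2,3)=O (3,0)=O (3,1)=. (4,0)=. -> step gives (1,2)='.' but target has 'O' -> reject
  (2,3)=O (3,0)=O (3,1)=. (4,0)=O -> step gives (1,2)='.' but target has 'O' -> reject
  (2,3)=O (3,0)=O (3,1)=O (4,0)=. -> step gives (1,2)='.' but target has 'O' -> reject
  (2,3)=O (3,0)=O (3,1)=O (4,0)=O -> step gives (1,2)='.' but target has 'O' -> reject
Unique solution: (2,3)=dead, (3,0)=live, (3,1)=dead, (4,0)=live.
Check: live-neighbor counts of every cell in the completed generation 0:
02242
03341
14352
14242
13221
Applying B3/S23 to generation 0 with these counts gives:
..O..
.OO..
..O..
..O..
.O.O.
which matches the target exactly.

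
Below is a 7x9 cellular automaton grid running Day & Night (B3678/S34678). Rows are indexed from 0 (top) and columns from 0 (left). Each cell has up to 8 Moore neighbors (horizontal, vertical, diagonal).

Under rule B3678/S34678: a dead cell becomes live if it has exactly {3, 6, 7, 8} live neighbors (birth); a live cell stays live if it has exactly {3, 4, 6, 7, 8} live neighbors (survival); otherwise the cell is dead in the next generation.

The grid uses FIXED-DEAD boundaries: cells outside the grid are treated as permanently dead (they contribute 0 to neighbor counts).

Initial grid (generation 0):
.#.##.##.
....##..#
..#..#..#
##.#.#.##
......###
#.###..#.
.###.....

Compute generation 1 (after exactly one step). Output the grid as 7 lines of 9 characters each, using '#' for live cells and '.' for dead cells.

Simulating step by step:
Generation 0 (given above): 28 live cells
Generation 1: 24 live cells
(generation 1 grid is the final answer)

Answer: ....#....
..#.##...
.#.#.#..#
..#.#...#
#....##.#
..##..###
.####....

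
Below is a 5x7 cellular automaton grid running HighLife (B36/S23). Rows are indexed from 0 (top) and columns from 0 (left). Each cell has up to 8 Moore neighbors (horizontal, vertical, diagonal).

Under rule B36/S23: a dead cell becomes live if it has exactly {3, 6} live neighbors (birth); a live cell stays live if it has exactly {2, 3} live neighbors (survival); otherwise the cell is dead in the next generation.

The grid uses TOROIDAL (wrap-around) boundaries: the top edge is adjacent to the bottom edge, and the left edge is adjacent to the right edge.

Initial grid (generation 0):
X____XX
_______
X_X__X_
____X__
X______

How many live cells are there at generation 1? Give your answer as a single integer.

Answer: 9

Derivation:
Simulating step by step:
Generation 0 (given above): 8 live cells
Generation 1: 9 live cells
X_____X
XX___X_
_______
_X____X
X____X_
Population at generation 1: 9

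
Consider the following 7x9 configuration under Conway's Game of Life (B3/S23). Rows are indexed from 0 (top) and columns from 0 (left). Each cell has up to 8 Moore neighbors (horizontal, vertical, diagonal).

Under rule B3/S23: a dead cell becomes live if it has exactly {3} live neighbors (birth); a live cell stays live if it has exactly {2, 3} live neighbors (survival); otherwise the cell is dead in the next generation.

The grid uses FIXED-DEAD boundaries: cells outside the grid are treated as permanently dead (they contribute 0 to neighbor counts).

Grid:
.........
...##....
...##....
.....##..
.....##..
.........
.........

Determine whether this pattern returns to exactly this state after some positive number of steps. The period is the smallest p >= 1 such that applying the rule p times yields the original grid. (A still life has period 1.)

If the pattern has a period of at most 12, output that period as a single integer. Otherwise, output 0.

Answer: 2

Derivation:
Simulating and comparing each generation to the original:
Gen 0 (original, given above): 8 live cells
Gen 1: 6 live cells, differs from original
Gen 2: 8 live cells, MATCHES original -> period = 2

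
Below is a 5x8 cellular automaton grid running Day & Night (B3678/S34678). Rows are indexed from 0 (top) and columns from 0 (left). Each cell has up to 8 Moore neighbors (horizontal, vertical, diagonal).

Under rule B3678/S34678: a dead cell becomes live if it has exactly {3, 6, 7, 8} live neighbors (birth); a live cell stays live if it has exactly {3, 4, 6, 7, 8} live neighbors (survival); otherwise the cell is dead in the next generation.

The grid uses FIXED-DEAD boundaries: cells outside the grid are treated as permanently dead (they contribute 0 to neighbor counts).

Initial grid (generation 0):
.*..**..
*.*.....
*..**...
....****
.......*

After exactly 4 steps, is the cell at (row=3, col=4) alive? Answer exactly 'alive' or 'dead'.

Answer: alive

Derivation:
Simulating step by step:
Generation 0 (given above): 13 live cells
Generation 1: 10 live cells
........
.....*..
.*.**.*.
...****.
.....*..
Generation 2: 10 live cells
........
....*...
..**.**.
..**..*.
.....**.
Generation 3: 9 live cells
........
...*.*..
..**.*..
..**..**
........
Generation 4: 6 live cells
........
..*.....
..**....
..***...
........

Cell (3,4) at generation 4: 1 -> alive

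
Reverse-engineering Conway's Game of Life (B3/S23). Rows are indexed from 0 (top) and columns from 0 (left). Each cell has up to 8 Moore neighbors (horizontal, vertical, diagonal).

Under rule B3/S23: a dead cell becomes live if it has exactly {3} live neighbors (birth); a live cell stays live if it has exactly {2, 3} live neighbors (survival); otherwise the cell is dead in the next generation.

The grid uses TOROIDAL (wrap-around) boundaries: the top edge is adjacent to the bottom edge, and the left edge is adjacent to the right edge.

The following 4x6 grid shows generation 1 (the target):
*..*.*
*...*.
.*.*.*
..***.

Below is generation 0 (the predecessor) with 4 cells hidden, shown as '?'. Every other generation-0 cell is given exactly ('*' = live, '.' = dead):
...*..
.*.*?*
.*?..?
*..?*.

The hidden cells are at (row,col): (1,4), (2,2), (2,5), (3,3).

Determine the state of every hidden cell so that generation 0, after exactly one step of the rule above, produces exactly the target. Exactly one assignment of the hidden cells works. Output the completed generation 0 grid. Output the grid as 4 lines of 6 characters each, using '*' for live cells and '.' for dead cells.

Hidden generation-0 cells (in order): (1,4), (2,2), (2,5), (3,3).
A hidden cell only influences target cells in its own 3x3 neighborhood. Try each of the 2^4 = 16 assignments, step the completed generation 0 forward once under B3/S23, and compare with the target:
  (1,4)=. (2,2)=. (2,5)=. (3,3)=. -> step gives (0,2)='*' but target has '.' -> reject
  (1,4)=. (2,2)=. (2,5)=. (3,3)=* -> step reproduces the target at every cell -> ACCEPT
  (1,4)=. (2,2)=. (2,5)=* (3,3)=. -> step gives (0,2)='*' but target has '.' -> reject
  (1,4)=. (2,2)=. (2,5)=* (3,3)=* -> step gives (1,0)='.' but target has '*' -> reject
  (1,4)=. (2,2)=* (2,5)=. (3,3)=. -> step gives (0,2)='*' but target has '.' -> reject
  (1,4)=. (2,2)=* (2,5)=. (3,3)=* -> step gives (1,1)='*' but target has '.' -> reject
  (1,4)=. (2,2)=* (2,5)=* (3,3)=. -> step gives (0,2)='*' but target has '.' -> reject
  (1,4)=. (2,2)=* (2,5)=* (3,3)=* -> step gives (1,0)='.' but target has '*' -> reject
  (1,4)=* (2,2)=. (2,5)=. (3,3)=. -> step gives (0,2)='*' but target has '.' -> reject
  (1,4)=* (2,2)=. (2,5)=. (3,3)=* -> step gives (0,3)='.' but target has '*' -> reject
  (1,4)=* (2,2)=. (2,5)=* (3,3)=. -> step gives (0,2)='*' but target has '.' -> reject
  (1,4)=* (2,2)=. (2,5)=* (3,3)=* -> step gives (0,3)='.' but target has '*' -> reject
  (1,4)=* (2,2)=* (2,5)=. (3,3)=. -> step gives (0,2)='*' but target has '.' -> reject
  (1,4)=* (2,2)=* (2,5)=. (3,3)=* -> step gives (0,3)='.' but target has '*' -> reject
  (1,4)=* (2,2)=* (2,5)=* (3,3)=. -> step gives (0,2)='*' but target has '.' -> reject
  (1,4)=* (2,2)=* (2,5)=* (3,3)=* -> step gives (0,3)='.' but target has '*' -> reject
Unique solution: (1,4)=dead, (2,2)=dead, (2,5)=dead, (3,3)=live.
Check: live-neighbor counts of every cell in the completed generation 0:
324353
314130
424343
123222
Applying B3/S23 to generation 0 with these counts gives:
*..*.*
*...*.
.*.*.*
..***.
which matches the target exactly.

Answer: ...*..
.*.*.*
.*....
*..**.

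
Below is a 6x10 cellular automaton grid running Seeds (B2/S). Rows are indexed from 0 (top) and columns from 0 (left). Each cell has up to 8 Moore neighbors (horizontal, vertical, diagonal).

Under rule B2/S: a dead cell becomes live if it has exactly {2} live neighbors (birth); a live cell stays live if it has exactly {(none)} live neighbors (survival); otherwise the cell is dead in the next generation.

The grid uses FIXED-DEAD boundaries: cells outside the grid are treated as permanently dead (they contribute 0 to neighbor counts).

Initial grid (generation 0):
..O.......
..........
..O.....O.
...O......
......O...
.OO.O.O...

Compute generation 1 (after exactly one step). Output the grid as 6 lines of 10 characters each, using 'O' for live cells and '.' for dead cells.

Answer: ..........
.OOO......
...O......
..O....O..
.O..O..O..
...O...O..

Derivation:
Simulating step by step:
Generation 0 (given above): 9 live cells
Generation 1: 11 live cells
(generation 1 grid is the final answer)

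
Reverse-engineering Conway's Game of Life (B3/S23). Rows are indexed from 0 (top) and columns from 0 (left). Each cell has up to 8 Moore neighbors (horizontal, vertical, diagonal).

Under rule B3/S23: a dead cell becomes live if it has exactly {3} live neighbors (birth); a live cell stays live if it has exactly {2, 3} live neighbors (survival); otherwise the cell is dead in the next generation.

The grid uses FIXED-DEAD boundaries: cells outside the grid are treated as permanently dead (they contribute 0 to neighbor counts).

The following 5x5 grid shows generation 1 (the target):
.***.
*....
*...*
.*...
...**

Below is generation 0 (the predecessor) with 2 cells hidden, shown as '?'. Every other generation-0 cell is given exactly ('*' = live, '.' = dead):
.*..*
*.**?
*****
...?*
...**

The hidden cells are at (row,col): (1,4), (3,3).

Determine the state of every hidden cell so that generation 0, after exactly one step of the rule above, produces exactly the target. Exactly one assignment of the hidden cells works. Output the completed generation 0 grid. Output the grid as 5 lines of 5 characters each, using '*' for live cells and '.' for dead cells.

Hidden generation-0 cells (in order): (1,4), (3,3).
A hidden cell only influences target cells in its own 3x3 neighborhood. Try each of the 2^2 = 4 assignments, step the completed generation 0 forward once under B3/S23, and compare with the target:
  (1,4)=. (3,3)=. -> step reproduces the target at every cell -> ACCEPT
  (1,4)=. (3,3)=* -> step gives (2,4)='.' but target has '*' -> reject
  (1,4)=* (3,3)=. -> step gives (0,3)='.' but target has '*' -> reject
  (1,4)=* (3,3)=* -> step gives (0,3)='.' but target has '*' -> reject
Unique solution: (1,4)=dead, (3,3)=dead.
Check: live-neighbor counts of every cell in the completed generation 0:
22331
36554
24453
23464
00122
Applying B3/S23 to generation 0 with these counts gives:
.***.
*....
*...*
.*...
...**
which matches the target exactly.

Answer: .*..*
*.**.
*****
....*
...**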